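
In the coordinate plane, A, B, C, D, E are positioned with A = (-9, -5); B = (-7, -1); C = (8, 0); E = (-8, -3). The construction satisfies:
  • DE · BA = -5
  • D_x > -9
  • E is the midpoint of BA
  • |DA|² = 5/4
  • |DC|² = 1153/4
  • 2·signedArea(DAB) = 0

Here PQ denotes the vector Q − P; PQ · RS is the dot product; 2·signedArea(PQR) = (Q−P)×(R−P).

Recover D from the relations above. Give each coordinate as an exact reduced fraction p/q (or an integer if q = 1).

D = (-17/2, -4)

1. D_x = -17/2  [2·signedArea(DAB) = 0 ∩ DE · BA = -5]
2. D_y = -4  [2·signedArea(DAB) = 0 ∩ DE · BA = -5]
   → D = (-17/2, -4)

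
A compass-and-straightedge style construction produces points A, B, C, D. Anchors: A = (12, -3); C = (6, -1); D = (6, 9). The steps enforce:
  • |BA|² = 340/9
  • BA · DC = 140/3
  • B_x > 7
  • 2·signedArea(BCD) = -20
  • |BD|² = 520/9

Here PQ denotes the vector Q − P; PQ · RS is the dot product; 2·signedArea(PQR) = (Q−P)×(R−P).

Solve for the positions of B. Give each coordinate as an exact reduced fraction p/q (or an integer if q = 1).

1. B_x = 8  [BA · DC = 140/3 ∩ 2·signedArea(BCD) = -20]
2. B_y = 5/3  [BA · DC = 140/3 ∩ 2·signedArea(BCD) = -20]
   → B = (8, 5/3)

B = (8, 5/3)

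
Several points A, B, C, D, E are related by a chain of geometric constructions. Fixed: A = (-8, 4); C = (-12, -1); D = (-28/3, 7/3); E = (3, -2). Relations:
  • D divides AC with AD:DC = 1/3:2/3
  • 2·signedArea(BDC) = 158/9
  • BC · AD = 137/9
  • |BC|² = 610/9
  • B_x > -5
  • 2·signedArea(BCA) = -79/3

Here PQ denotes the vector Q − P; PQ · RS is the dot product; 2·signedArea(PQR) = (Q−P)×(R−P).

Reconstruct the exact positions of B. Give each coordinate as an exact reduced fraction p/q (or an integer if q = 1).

1. B_x = -13/3  [BC · AD = 137/9 ∩ 2·signedArea(BCA) = -79/3]
2. B_y = 2  [BC · AD = 137/9 ∩ 2·signedArea(BCA) = -79/3]
   → B = (-13/3, 2)

B = (-13/3, 2)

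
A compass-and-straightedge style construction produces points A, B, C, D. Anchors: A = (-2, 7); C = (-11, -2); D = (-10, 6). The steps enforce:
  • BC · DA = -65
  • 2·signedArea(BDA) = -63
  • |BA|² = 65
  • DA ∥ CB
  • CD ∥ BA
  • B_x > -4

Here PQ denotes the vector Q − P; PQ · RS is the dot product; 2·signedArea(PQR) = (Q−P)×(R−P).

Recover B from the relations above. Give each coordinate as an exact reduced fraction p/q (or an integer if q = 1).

1. B_x = -3  [CD ∥ BA ∩ DA ∥ CB]
2. B_y = -1  [CD ∥ BA ∩ DA ∥ CB]
   → B = (-3, -1)

B = (-3, -1)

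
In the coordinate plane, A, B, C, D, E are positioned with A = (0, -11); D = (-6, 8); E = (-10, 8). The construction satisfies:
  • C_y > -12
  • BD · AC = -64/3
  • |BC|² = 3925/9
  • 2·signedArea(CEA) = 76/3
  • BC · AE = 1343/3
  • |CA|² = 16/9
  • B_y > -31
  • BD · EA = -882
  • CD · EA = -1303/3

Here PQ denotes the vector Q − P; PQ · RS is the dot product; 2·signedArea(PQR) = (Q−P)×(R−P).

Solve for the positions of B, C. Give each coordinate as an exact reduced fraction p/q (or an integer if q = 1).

1. C_x = 4/3  [CD · EA = -1303/3 ∩ 2·signedArea(CEA) = 76/3]
2. C_y = -11  [CD · EA = -1303/3 ∩ 2·signedArea(CEA) = 76/3]
   → C = (4/3, -11)
3. B_x = 10  [BC · AE = 1343/3 ∩ BD · AC = -64/3]
4. B_y = -30  [BC · AE = 1343/3 ∩ BD · AC = -64/3]
   → B = (10, -30)

B = (10, -30)
C = (4/3, -11)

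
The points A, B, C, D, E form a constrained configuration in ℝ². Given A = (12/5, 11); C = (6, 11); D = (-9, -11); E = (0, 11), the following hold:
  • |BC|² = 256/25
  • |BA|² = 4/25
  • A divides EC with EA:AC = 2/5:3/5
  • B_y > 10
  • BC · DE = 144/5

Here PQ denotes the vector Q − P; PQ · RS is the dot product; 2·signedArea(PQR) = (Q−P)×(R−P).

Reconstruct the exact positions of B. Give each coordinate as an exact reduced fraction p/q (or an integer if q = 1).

B = (14/5, 11)

1. B_x = 14/5  [line -9·x + -22·y + 1336/5 = 0 ∩ |BC|² = 256/25]
2. B_y = 11  [line -9·x + -22·y + 1336/5 = 0 ∩ |BC|² = 256/25]
   → B = (14/5, 11)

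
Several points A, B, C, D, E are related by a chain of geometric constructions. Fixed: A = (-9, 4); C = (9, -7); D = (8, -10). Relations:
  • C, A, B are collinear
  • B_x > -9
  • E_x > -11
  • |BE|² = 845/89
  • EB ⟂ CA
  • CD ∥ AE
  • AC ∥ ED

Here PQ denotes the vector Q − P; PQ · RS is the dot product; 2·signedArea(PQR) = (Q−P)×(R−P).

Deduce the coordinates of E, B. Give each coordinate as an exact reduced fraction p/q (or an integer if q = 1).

1. E_x = -10  [AC ∥ ED ∩ CD ∥ AE]
2. E_y = 1  [AC ∥ ED ∩ CD ∥ AE]
   → E = (-10, 1)
3. B_x = -747/89  [C, A, B are collinear ∩ EB ⟂ CA]
4. B_y = 323/89  [C, A, B are collinear ∩ EB ⟂ CA]
   → B = (-747/89, 323/89)

B = (-747/89, 323/89)
E = (-10, 1)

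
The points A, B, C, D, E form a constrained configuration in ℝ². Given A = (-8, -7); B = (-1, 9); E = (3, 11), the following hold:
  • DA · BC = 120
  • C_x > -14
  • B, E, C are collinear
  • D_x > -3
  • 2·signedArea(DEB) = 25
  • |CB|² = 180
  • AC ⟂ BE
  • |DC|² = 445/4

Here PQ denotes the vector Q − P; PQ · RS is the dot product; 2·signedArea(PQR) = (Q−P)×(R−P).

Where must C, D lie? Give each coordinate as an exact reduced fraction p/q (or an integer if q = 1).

1. C_x = -13  [B, E, C are collinear ∩ AC ⟂ BE]
2. C_y = 3  [B, E, C are collinear ∩ AC ⟂ BE]
   → C = (-13, 3)
3. D_x = -5/2  [2·signedArea(DEB) = 25 ∩ DA · BC = 120]
4. D_y = 2  [2·signedArea(DEB) = 25 ∩ DA · BC = 120]
   → D = (-5/2, 2)

C = (-13, 3)
D = (-5/2, 2)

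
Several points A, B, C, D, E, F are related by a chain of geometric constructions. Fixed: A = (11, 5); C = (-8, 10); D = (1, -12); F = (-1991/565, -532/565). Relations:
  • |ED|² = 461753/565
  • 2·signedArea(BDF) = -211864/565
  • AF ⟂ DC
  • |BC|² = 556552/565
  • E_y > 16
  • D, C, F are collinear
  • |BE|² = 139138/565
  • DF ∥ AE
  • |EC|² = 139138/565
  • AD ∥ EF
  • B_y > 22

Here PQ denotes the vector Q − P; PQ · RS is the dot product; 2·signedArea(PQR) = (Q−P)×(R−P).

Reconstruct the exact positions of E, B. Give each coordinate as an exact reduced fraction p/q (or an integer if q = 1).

1. E_x = 3659/565  [AD ∥ EF ∩ DF ∥ AE]
2. E_y = 9073/565  [AD ∥ EF ∩ DF ∥ AE]
   → E = (3659/565, 9073/565)
3. B_x = 11838/565  [line -6248/565·x + -2556/565·y + 37488/113 = 0 ∩ |BE|² = 139138/565]
4. B_y = 12496/565  [line -6248/565·x + -2556/565·y + 37488/113 = 0 ∩ |BE|² = 139138/565]
   → B = (11838/565, 12496/565)

B = (11838/565, 12496/565)
E = (3659/565, 9073/565)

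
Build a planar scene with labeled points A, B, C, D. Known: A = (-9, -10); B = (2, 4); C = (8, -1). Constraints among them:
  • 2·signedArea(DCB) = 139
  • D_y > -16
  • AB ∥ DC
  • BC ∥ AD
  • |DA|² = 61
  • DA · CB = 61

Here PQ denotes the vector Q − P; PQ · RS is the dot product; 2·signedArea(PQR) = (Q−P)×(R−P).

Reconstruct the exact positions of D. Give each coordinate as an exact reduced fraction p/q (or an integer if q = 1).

1. D_x = -3  [AB ∥ DC ∩ BC ∥ AD]
2. D_y = -15  [AB ∥ DC ∩ BC ∥ AD]
   → D = (-3, -15)

D = (-3, -15)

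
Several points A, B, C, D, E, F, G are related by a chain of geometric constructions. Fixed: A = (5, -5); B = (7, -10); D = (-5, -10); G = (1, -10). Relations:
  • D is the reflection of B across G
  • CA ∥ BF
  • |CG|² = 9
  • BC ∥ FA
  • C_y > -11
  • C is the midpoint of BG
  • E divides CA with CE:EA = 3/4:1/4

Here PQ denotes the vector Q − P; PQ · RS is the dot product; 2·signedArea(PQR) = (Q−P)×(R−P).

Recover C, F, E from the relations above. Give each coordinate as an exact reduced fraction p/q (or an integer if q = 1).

C = (4, -10)
E = (19/4, -25/4)
F = (8, -5)

1. C_x = 4  [C is the midpoint of BG]
2. C_y = -10  [C is the midpoint of BG]
   → C = (4, -10)
3. F_x = 8  [BC ∥ FA ∩ CA ∥ BF]
4. F_y = -5  [BC ∥ FA ∩ CA ∥ BF]
   → F = (8, -5)
5. E_x = 19/4  [E divides CA with CE:EA = 3/4:1/4]
6. E_y = -25/4  [E divides CA with CE:EA = 3/4:1/4]
   → E = (19/4, -25/4)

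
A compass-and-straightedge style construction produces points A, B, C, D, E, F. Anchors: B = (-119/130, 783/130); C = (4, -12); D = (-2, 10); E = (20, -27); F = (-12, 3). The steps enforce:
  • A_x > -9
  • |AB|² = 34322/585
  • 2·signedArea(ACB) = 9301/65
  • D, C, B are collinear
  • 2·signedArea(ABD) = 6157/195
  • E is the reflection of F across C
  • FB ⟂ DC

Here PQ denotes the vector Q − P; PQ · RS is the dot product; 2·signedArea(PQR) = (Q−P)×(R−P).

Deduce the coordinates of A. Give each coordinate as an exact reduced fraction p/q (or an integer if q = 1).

1. A_x = -3239/390  [line -2343/130·x + -639/130·y + -8449/65 = 0 ∩ |AB|² = 34322/585]
2. A_y = 521/130  [line -2343/130·x + -639/130·y + -8449/65 = 0 ∩ |AB|² = 34322/585]
   → A = (-3239/390, 521/130)

A = (-3239/390, 521/130)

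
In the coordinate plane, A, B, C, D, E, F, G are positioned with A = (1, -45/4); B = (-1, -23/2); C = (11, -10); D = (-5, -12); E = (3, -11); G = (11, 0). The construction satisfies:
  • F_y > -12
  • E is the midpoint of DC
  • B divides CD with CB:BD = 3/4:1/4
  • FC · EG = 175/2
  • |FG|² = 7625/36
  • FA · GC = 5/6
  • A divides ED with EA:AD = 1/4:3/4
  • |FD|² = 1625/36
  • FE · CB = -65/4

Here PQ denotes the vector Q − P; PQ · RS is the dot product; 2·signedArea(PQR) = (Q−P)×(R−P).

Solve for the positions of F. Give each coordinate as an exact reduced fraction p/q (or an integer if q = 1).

F = (5/3, -67/6)

1. F_x = 5/3  [FC · EG = 175/2 ∩ FE · CB = -65/4]
2. F_y = -67/6  [FC · EG = 175/2 ∩ FE · CB = -65/4]
   → F = (5/3, -67/6)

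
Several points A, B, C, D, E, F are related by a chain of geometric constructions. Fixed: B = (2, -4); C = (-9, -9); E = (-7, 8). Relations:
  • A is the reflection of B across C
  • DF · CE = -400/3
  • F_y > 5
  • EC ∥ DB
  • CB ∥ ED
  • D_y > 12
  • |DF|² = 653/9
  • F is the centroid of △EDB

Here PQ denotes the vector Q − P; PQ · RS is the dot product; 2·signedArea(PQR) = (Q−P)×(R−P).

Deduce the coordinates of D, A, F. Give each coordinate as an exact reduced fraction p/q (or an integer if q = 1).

A = (-20, -14)
D = (4, 13)
F = (-1/3, 17/3)

1. D_x = 4  [EC ∥ DB ∩ CB ∥ ED]
2. D_y = 13  [EC ∥ DB ∩ CB ∥ ED]
   → D = (4, 13)
3. A_x = -20  [A is the reflection of B across C]
4. A_y = -14  [A is the reflection of B across C]
   → A = (-20, -14)
5. F_x = -1/3  [F is the centroid of △EDB]
6. F_y = 17/3  [F is the centroid of △EDB]
   → F = (-1/3, 17/3)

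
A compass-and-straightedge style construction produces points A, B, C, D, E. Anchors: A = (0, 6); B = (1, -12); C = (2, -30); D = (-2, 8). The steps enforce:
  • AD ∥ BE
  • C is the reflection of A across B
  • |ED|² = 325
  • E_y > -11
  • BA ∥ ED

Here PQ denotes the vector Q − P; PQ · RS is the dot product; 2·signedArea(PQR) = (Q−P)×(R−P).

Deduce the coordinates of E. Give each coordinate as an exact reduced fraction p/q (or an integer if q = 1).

1. E_x = -1  [BA ∥ ED ∩ AD ∥ BE]
2. E_y = -10  [BA ∥ ED ∩ AD ∥ BE]
   → E = (-1, -10)

E = (-1, -10)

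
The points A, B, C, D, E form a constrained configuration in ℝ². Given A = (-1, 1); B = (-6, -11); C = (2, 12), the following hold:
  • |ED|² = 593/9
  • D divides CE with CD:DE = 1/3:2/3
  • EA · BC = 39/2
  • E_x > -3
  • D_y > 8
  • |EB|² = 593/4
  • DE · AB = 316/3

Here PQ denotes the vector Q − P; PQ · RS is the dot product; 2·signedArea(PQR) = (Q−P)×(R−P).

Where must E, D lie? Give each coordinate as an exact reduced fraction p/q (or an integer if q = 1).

D = (2/3, 49/6)
E = (-2, 1/2)

1. E_x = -2  [line -8·x + -23·y + -9/2 = 0 ∩ |EB|² = 593/4]
2. E_y = 1/2  [line -8·x + -23·y + -9/2 = 0 ∩ |EB|² = 593/4]
   → E = (-2, 1/2)
3. D_x = 2/3  [D divides CE with CD:DE = 1/3:2/3]
4. D_y = 49/6  [D divides CE with CD:DE = 1/3:2/3]
   → D = (2/3, 49/6)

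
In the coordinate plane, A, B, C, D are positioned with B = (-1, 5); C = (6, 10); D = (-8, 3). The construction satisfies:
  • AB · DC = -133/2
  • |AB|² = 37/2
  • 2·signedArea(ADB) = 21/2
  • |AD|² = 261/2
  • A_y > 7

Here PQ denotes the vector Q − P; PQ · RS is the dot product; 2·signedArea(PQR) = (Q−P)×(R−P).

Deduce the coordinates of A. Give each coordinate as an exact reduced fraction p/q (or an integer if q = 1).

1. A_x = 5/2  [AB · DC = -133/2 ∩ 2·signedArea(ADB) = 21/2]
2. A_y = 15/2  [AB · DC = -133/2 ∩ 2·signedArea(ADB) = 21/2]
   → A = (5/2, 15/2)

A = (5/2, 15/2)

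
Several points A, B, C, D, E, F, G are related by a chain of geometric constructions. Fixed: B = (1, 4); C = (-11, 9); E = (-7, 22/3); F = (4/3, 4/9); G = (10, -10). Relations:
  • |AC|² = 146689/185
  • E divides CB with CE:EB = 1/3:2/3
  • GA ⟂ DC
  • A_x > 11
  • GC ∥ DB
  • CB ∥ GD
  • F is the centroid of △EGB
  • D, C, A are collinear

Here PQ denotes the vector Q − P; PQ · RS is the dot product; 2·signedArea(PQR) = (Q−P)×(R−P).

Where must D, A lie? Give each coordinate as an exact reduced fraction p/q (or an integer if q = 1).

A = (2178/185, -1399/185)
D = (22, -15)

1. D_x = 22  [GC ∥ DB ∩ CB ∥ GD]
2. D_y = -15  [GC ∥ DB ∩ CB ∥ GD]
   → D = (22, -15)
3. A_x = 2178/185  [D, C, A are collinear ∩ GA ⟂ DC]
4. A_y = -1399/185  [D, C, A are collinear ∩ GA ⟂ DC]
   → A = (2178/185, -1399/185)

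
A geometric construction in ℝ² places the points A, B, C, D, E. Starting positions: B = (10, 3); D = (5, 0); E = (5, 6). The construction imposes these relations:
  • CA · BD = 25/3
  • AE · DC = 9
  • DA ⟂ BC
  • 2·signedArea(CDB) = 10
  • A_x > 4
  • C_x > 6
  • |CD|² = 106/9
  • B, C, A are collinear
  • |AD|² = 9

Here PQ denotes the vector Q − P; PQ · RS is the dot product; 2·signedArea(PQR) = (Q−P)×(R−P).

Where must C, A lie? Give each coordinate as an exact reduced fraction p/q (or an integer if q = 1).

1. C_x = 20/3  [line -3·x + 5·y + 5 = 0 ∩ |CD|² = 106/9]
2. C_y = 3  [line -3·x + 5·y + 5 = 0 ∩ |CD|² = 106/9]
   → C = (20/3, 3)
3. A_x = 5  [B, C, A are collinear ∩ DA ⟂ BC]
4. A_y = 3  [B, C, A are collinear ∩ DA ⟂ BC]
   → A = (5, 3)

A = (5, 3)
C = (20/3, 3)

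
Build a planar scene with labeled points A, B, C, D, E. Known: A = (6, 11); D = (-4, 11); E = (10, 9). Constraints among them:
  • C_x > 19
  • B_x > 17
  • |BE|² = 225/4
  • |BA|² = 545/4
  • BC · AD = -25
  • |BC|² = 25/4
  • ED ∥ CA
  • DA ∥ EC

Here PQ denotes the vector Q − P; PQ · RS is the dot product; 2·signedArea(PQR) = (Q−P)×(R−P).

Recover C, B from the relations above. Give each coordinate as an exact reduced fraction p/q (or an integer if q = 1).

B = (35/2, 9)
C = (20, 9)

1. C_x = 20  [ED ∥ CA ∩ DA ∥ EC]
2. C_y = 9  [ED ∥ CA ∩ DA ∥ EC]
   → C = (20, 9)
3. B_x = 35/2  [BC · AD = -25]
4. B_y = 9  [|BC|² = 25/4]
   → B = (35/2, 9)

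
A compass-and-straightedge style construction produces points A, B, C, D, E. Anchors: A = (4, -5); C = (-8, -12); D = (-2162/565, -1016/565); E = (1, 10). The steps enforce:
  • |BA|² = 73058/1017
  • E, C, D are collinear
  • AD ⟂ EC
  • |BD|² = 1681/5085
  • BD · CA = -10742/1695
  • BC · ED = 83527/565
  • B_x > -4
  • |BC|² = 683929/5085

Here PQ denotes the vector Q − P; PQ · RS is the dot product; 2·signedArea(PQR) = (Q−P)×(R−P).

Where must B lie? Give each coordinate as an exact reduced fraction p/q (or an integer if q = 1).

1. B_x = -2039/565  [BD · CA = -10742/1695 ∩ BC · ED = 83527/565]
2. B_y = -2146/1695  [BD · CA = -10742/1695 ∩ BC · ED = 83527/565]
   → B = (-2039/565, -2146/1695)

B = (-2039/565, -2146/1695)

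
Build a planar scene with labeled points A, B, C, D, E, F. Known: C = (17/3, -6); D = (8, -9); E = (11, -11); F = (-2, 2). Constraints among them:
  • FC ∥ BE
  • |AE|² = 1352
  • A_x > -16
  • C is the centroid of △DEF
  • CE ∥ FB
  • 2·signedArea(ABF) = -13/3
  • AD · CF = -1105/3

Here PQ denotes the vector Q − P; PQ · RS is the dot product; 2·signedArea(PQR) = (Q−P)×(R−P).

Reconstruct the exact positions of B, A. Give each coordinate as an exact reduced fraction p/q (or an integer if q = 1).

A = (-15, 15)
B = (10/3, -3)

1. B_x = 10/3  [FC ∥ BE ∩ CE ∥ FB]
2. B_y = -3  [FC ∥ BE ∩ CE ∥ FB]
   → B = (10/3, -3)
3. A_x = -15  [AD · CF = -1105/3 ∩ 2·signedArea(ABF) = -13/3]
4. A_y = 15  [AD · CF = -1105/3 ∩ 2·signedArea(ABF) = -13/3]
   → A = (-15, 15)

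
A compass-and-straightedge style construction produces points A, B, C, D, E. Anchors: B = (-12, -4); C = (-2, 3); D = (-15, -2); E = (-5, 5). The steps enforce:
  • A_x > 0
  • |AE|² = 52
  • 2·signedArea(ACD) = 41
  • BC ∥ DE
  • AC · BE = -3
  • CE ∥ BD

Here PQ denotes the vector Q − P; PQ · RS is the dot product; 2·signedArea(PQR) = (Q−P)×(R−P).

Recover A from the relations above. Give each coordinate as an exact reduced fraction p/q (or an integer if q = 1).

1. A_x = 1  [2·signedArea(ACD) = 41 ∩ AC · BE = -3]
2. A_y = 1  [2·signedArea(ACD) = 41 ∩ AC · BE = -3]
   → A = (1, 1)

A = (1, 1)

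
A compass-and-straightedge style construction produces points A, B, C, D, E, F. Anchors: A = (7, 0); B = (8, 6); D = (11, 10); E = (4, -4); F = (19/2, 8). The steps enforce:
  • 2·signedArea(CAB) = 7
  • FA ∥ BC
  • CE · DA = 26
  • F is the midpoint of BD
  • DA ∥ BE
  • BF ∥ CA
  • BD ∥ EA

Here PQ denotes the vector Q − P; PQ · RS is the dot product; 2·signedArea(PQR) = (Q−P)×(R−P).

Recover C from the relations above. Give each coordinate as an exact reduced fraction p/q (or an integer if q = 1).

C = (11/2, -2)

1. C_x = 11/2  [BF ∥ CA ∩ FA ∥ BC]
2. C_y = -2  [BF ∥ CA ∩ FA ∥ BC]
   → C = (11/2, -2)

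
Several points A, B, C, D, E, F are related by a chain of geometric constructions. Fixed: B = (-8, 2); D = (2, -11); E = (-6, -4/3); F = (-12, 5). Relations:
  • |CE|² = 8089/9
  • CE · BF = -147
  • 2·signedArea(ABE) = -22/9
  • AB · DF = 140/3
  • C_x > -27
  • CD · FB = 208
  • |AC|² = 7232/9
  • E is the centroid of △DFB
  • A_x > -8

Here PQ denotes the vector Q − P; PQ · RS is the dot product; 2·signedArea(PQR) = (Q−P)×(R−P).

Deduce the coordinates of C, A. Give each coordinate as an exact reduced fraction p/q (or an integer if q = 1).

1. C_x = -26  [line 4·x + -3·y + 167 = 0 ∩ |CE|² = 8089/9]
2. C_y = 21  [line 4·x + -3·y + 167 = 0 ∩ |CE|² = 8089/9]
   → C = (-26, 21)
3. A_x = -22/3  [2·signedArea(ABE) = -22/9 ∩ AB · DF = 140/3]
4. A_y = -1/3  [2·signedArea(ABE) = -22/9 ∩ AB · DF = 140/3]
   → A = (-22/3, -1/3)

A = (-22/3, -1/3)
C = (-26, 21)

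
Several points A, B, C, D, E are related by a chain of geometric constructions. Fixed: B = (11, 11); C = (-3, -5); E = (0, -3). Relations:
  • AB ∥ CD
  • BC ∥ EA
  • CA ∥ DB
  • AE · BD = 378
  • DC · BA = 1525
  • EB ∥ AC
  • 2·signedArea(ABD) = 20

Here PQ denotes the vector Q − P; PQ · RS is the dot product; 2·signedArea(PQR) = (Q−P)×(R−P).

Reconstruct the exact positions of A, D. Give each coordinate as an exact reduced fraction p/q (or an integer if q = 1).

A = (-14, -19)
D = (22, 25)

1. A_x = -14  [EB ∥ AC ∩ BC ∥ EA]
2. A_y = -19  [EB ∥ AC ∩ BC ∥ EA]
   → A = (-14, -19)
3. D_x = 22  [CA ∥ DB ∩ AB ∥ CD]
4. D_y = 25  [CA ∥ DB ∩ AB ∥ CD]
   → D = (22, 25)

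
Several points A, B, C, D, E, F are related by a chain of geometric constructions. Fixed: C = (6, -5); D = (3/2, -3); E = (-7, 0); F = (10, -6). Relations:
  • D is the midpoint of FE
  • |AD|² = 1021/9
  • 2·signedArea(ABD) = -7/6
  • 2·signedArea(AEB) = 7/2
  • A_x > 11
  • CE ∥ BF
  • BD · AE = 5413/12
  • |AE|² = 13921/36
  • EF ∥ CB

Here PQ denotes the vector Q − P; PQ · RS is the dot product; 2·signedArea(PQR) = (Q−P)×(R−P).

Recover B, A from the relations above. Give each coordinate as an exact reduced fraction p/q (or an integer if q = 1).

A = (23/2, -20/3)
B = (23, -11)

1. B_x = 23  [CE ∥ BF ∩ EF ∥ CB]
2. B_y = -11  [CE ∥ BF ∩ EF ∥ CB]
   → B = (23, -11)
3. A_x = 23/2  [2·signedArea(AEB) = 7/2 ∩ BD · AE = 5413/12]
4. A_y = -20/3  [2·signedArea(AEB) = 7/2 ∩ BD · AE = 5413/12]
   → A = (23/2, -20/3)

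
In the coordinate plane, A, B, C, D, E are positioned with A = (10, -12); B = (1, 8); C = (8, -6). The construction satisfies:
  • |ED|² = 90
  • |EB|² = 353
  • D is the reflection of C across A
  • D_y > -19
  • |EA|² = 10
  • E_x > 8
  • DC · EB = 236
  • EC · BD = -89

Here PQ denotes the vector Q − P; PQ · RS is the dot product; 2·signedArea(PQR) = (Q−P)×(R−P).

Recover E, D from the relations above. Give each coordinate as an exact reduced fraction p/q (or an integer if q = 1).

1. D_x = 12  [D is the reflection of C across A]
2. D_y = -18  [D is the reflection of C across A]
   → D = (12, -18)
3. E_x = 9  [EC · BD = -89 ∩ DC · EB = 236]
4. E_y = -9  [EC · BD = -89 ∩ DC · EB = 236]
   → E = (9, -9)

D = (12, -18)
E = (9, -9)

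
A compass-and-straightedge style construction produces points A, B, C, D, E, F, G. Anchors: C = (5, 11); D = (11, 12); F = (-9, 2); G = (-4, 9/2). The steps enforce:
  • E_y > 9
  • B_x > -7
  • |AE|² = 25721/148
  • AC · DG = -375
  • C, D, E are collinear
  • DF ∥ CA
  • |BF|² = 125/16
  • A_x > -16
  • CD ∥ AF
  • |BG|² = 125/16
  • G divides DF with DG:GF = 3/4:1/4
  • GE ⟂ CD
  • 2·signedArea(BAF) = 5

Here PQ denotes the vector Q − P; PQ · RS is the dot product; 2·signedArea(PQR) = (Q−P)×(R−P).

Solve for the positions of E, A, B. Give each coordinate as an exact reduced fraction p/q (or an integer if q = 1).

A = (-15, 1)
B = (-13/2, 13/4)
E = (-178/37, 693/74)

1. E_x = -178/37  [C, D, E are collinear ∩ GE ⟂ CD]
2. E_y = 693/74  [C, D, E are collinear ∩ GE ⟂ CD]
   → E = (-178/37, 693/74)
3. A_x = -15  [CD ∥ AF ∩ DF ∥ CA]
4. A_y = 1  [CD ∥ AF ∩ DF ∥ CA]
   → A = (-15, 1)
5. B_x = -13/2  [line -1·x + 6·y + -26 = 0 ∩ |BF|² = 125/16]
6. B_y = 13/4  [line -1·x + 6·y + -26 = 0 ∩ |BF|² = 125/16]
   → B = (-13/2, 13/4)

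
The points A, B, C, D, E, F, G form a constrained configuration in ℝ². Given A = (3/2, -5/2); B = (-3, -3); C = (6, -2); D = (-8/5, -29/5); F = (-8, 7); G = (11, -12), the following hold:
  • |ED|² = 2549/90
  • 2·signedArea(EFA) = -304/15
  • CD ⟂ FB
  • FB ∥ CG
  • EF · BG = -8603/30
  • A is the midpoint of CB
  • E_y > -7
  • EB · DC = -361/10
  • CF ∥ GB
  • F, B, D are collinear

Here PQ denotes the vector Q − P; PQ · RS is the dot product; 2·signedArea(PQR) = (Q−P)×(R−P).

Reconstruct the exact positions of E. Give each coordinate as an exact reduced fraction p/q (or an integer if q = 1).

1. E_x = 109/30  [EF · BG = -8603/30 ∩ EB · DC = -361/10]
2. E_y = -203/30  [EF · BG = -8603/30 ∩ EB · DC = -361/10]
   → E = (109/30, -203/30)

E = (109/30, -203/30)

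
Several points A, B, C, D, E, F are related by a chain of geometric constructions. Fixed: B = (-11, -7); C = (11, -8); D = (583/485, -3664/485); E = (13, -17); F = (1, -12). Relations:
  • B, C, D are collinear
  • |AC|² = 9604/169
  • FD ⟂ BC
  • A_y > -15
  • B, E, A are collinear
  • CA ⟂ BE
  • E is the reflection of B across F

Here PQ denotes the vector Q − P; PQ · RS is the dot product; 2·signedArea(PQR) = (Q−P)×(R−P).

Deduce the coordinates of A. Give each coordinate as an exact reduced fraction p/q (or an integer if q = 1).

1. A_x = 1369/169  [B, E, A are collinear ∩ CA ⟂ BE]
2. A_y = -2528/169  [B, E, A are collinear ∩ CA ⟂ BE]
   → A = (1369/169, -2528/169)

A = (1369/169, -2528/169)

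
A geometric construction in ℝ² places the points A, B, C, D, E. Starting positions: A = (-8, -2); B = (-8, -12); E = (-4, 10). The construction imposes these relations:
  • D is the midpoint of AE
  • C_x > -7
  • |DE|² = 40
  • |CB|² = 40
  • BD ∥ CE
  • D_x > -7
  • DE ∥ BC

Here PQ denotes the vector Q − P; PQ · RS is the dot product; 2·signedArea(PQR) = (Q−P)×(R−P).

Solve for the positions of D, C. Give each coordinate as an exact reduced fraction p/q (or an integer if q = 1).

1. D_x = -6  [D is the midpoint of AE]
2. D_y = 4  [D is the midpoint of AE]
   → D = (-6, 4)
3. C_x = -6  [BD ∥ CE ∩ DE ∥ BC]
4. C_y = -6  [BD ∥ CE ∩ DE ∥ BC]
   → C = (-6, -6)

C = (-6, -6)
D = (-6, 4)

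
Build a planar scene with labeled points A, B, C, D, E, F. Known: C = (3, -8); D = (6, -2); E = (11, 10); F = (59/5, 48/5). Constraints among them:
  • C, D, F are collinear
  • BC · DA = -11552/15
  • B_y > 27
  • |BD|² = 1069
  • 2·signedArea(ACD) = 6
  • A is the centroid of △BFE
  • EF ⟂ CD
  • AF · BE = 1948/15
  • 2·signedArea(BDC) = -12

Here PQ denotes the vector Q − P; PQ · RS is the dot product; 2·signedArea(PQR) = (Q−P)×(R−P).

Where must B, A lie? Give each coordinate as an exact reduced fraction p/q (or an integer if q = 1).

A = (209/15, 238/15)
B = (19, 28)

1. B_x = 19  [line 6·x + -3·y + -30 = 0 ∩ |BD|² = 1069]
2. B_y = 28  [line 6·x + -3·y + -30 = 0 ∩ |BD|² = 1069]
   → B = (19, 28)
3. A_x = 209/15  [BC · DA = -11552/15 ∩ A is the centroid of △BFE]
4. A_y = 238/15  [BC · DA = -11552/15 ∩ A is the centroid of △BFE]
   → A = (209/15, 238/15)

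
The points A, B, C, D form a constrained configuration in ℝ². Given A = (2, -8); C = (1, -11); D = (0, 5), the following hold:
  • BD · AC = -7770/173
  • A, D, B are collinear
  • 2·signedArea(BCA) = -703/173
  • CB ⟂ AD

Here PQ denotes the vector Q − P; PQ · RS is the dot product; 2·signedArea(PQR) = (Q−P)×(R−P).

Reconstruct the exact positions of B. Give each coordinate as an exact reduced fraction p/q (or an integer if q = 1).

1. B_x = 420/173  [A, D, B are collinear ∩ CB ⟂ AD]
2. B_y = -1865/173  [A, D, B are collinear ∩ CB ⟂ AD]
   → B = (420/173, -1865/173)

B = (420/173, -1865/173)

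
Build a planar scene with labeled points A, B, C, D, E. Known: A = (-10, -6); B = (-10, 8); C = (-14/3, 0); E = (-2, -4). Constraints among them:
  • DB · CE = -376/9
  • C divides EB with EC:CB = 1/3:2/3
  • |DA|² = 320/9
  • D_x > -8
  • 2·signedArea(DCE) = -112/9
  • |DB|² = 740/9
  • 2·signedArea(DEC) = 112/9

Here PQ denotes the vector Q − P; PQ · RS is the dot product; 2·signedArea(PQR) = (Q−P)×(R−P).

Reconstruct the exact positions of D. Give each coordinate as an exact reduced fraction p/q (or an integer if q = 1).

1. D_x = -22/3  [DB · CE = -376/9 ∩ 2·signedArea(DCE) = -112/9]
2. D_y = -2/3  [DB · CE = -376/9 ∩ 2·signedArea(DCE) = -112/9]
   → D = (-22/3, -2/3)

D = (-22/3, -2/3)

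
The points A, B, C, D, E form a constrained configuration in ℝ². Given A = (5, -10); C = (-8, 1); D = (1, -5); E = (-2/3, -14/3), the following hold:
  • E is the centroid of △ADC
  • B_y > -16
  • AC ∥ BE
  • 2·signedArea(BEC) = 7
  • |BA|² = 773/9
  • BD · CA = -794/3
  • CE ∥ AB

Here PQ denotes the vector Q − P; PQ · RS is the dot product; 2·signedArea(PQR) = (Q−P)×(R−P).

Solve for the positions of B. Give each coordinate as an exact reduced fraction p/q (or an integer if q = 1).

1. B_x = 37/3  [AC ∥ BE ∩ CE ∥ AB]
2. B_y = -47/3  [AC ∥ BE ∩ CE ∥ AB]
   → B = (37/3, -47/3)

B = (37/3, -47/3)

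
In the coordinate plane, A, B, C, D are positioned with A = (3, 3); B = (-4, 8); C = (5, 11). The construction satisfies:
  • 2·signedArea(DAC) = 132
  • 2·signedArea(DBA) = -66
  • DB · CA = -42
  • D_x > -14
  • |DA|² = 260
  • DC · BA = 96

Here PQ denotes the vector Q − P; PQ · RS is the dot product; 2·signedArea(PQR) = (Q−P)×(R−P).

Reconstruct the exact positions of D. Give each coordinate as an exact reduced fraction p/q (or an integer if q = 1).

1. D_x = -13  [2·signedArea(DAC) = 132 ∩ 2·signedArea(DBA) = -66]
2. D_y = 5  [2·signedArea(DAC) = 132 ∩ 2·signedArea(DBA) = -66]
   → D = (-13, 5)

D = (-13, 5)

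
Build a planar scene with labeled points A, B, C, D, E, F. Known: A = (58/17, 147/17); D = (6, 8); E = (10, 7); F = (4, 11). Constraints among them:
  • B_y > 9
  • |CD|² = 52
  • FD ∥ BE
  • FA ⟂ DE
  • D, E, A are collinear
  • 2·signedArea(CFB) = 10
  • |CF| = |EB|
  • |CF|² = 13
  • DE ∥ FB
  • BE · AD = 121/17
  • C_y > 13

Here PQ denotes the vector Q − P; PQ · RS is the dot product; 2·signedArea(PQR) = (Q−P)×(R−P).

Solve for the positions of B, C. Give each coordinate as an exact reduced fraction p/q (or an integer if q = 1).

1. B_x = 8  [FD ∥ BE ∩ DE ∥ FB]
2. B_y = 10  [FD ∥ BE ∩ DE ∥ FB]
   → B = (8, 10)
3. C_x = 2  [line 1·x + 4·y + -58 = 0 ∩ |CF|² = 13]
4. C_y = 14  [line 1·x + 4·y + -58 = 0 ∩ |CF|² = 13]
   → C = (2, 14)

B = (8, 10)
C = (2, 14)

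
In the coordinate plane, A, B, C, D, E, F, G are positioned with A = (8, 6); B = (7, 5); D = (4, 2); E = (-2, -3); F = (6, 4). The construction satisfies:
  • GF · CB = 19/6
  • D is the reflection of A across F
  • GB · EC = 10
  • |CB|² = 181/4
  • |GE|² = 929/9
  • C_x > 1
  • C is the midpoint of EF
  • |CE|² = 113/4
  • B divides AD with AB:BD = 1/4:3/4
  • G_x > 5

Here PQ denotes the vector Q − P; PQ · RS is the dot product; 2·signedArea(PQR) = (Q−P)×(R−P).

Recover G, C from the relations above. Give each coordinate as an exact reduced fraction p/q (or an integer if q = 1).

C = (2, 1/2)
G = (17/3, 11/3)

1. C_x = 2  [C is the midpoint of EF]
2. C_y = 1/2  [C is the midpoint of EF]
   → C = (2, 1/2)
3. G_x = 17/3  [GB · EC = 10 ∩ GF · CB = 19/6]
4. G_y = 11/3  [GB · EC = 10 ∩ GF · CB = 19/6]
   → G = (17/3, 11/3)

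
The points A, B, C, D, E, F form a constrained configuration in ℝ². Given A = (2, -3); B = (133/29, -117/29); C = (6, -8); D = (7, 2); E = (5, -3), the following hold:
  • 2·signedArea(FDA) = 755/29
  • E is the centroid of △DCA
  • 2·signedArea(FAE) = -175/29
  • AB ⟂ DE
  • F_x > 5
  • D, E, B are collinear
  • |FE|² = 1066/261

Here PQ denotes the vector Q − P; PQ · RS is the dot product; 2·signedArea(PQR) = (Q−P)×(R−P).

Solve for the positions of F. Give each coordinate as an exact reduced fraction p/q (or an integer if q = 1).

F = (452/87, -436/87)

1. F_x = 452/87  [2·signedArea(FDA) = 755/29 ∩ 2·signedArea(FAE) = -175/29]
2. F_y = -436/87  [2·signedArea(FDA) = 755/29 ∩ 2·signedArea(FAE) = -175/29]
   → F = (452/87, -436/87)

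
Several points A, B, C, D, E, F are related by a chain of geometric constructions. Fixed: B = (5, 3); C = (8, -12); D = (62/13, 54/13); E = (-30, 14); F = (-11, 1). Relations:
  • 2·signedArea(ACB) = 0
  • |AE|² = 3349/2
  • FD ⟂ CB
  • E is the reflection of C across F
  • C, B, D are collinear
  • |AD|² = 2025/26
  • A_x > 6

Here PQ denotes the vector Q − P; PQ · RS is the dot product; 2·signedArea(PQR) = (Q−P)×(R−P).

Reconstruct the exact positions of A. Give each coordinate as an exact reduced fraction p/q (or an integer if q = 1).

A = (13/2, -9/2)

1. A_x = 13/2  [line -15·x + -3·y + 84 = 0 ∩ |AE|² = 3349/2]
2. A_y = -9/2  [line -15·x + -3·y + 84 = 0 ∩ |AE|² = 3349/2]
   → A = (13/2, -9/2)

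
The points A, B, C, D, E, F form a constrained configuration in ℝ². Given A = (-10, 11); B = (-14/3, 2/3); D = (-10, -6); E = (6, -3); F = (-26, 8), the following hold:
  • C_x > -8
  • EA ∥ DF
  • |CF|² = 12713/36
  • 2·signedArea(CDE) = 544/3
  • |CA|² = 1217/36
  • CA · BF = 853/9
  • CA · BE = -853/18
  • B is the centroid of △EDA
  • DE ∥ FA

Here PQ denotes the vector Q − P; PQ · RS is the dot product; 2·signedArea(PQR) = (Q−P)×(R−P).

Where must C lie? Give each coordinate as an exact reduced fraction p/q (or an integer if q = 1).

C = (-22/3, 35/6)

1. C_x = -22/3  [CA · BE = -853/18 ∩ 2·signedArea(CDE) = 544/3]
2. C_y = 35/6  [CA · BE = -853/18 ∩ 2·signedArea(CDE) = 544/3]
   → C = (-22/3, 35/6)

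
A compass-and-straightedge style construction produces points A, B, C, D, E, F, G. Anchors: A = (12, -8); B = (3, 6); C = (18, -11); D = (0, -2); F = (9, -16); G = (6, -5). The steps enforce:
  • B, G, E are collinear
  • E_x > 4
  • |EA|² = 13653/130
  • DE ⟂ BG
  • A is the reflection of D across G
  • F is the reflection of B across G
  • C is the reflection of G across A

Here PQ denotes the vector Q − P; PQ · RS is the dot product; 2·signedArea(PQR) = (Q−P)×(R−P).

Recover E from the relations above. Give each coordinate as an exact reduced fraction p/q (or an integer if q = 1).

1. E_x = 627/130  [B, G, E are collinear ∩ DE ⟂ BG]
2. E_y = -89/130  [B, G, E are collinear ∩ DE ⟂ BG]
   → E = (627/130, -89/130)

E = (627/130, -89/130)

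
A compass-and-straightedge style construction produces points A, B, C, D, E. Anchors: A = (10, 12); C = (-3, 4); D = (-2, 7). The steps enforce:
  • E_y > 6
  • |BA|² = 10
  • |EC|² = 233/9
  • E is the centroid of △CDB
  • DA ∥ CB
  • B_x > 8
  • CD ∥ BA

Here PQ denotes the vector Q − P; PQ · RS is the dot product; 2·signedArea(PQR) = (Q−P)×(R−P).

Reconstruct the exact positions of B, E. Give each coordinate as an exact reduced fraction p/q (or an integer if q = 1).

1. B_x = 9  [CD ∥ BA ∩ DA ∥ CB]
2. B_y = 9  [CD ∥ BA ∩ DA ∥ CB]
   → B = (9, 9)
3. E_x = 4/3  [E is the centroid of △CDB]
4. E_y = 20/3  [E is the centroid of △CDB]
   → E = (4/3, 20/3)

B = (9, 9)
E = (4/3, 20/3)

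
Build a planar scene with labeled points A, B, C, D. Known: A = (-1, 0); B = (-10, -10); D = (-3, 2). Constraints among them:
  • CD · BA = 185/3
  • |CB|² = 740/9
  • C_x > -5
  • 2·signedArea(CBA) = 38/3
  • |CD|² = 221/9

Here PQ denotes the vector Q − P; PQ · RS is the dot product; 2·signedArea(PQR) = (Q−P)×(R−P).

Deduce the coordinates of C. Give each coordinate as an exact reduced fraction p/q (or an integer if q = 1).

1. C_x = -14/3  [2·signedArea(CBA) = 38/3 ∩ CD · BA = 185/3]
2. C_y = -8/3  [2·signedArea(CBA) = 38/3 ∩ CD · BA = 185/3]
   → C = (-14/3, -8/3)

C = (-14/3, -8/3)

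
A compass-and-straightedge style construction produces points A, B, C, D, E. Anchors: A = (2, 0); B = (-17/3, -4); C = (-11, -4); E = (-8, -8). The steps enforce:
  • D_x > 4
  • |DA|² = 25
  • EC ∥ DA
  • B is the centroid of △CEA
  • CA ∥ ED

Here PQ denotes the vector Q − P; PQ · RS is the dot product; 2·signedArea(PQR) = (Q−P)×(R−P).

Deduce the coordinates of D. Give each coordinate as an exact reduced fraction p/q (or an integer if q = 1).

1. D_x = 5  [EC ∥ DA ∩ CA ∥ ED]
2. D_y = -4  [EC ∥ DA ∩ CA ∥ ED]
   → D = (5, -4)

D = (5, -4)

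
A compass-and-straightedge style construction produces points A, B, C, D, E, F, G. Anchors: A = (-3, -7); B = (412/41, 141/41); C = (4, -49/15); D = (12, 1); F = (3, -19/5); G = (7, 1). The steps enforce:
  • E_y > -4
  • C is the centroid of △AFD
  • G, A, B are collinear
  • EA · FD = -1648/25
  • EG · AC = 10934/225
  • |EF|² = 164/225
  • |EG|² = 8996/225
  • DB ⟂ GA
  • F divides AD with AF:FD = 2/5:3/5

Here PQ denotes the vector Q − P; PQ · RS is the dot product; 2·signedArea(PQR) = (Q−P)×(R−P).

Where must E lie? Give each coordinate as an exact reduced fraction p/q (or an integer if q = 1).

E = (7/3, -49/15)

1. E_x = 7/3  [line -9·x + -24/5·y + 133/25 = 0 ∩ |EF|² = 164/225]
2. E_y = -49/15  [line -9·x + -24/5·y + 133/25 = 0 ∩ |EF|² = 164/225]
   → E = (7/3, -49/15)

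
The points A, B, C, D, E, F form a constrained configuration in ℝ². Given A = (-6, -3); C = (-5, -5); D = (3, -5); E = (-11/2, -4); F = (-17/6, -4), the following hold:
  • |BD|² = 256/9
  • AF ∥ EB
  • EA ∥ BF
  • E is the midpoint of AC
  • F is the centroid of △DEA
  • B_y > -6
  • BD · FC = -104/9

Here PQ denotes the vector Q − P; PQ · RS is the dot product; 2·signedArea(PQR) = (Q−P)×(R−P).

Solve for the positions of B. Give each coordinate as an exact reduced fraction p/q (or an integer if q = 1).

1. B_x = -7/3  [EA ∥ BF ∩ AF ∥ EB]
2. B_y = -5  [EA ∥ BF ∩ AF ∥ EB]
   → B = (-7/3, -5)

B = (-7/3, -5)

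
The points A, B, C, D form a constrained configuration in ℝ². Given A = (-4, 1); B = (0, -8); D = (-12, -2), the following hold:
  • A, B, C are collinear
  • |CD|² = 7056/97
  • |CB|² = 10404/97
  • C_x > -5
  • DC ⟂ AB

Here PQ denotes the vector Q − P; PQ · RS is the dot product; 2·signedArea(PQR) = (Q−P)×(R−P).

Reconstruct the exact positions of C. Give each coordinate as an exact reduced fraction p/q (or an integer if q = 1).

1. C_x = -408/97  [A, B, C are collinear ∩ DC ⟂ AB]
2. C_y = 142/97  [A, B, C are collinear ∩ DC ⟂ AB]
   → C = (-408/97, 142/97)

C = (-408/97, 142/97)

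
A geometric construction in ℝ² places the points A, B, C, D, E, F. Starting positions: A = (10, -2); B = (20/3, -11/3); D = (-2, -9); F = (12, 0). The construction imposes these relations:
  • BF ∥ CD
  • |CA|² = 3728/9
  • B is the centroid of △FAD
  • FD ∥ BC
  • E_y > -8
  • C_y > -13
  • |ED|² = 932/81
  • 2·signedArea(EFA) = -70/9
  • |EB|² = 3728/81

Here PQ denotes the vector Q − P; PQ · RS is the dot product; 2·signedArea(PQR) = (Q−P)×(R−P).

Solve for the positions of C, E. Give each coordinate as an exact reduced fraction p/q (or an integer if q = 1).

1. C_x = -22/3  [BF ∥ CD ∩ FD ∥ BC]
2. C_y = -38/3  [BF ∥ CD ∩ FD ∥ BC]
   → C = (-22/3, -38/3)
3. E_x = 8/9  [line 2·x + -2·y + -146/9 = 0 ∩ |ED|² = 932/81]
4. E_y = -65/9  [line 2·x + -2·y + -146/9 = 0 ∩ |ED|² = 932/81]
   → E = (8/9, -65/9)

C = (-22/3, -38/3)
E = (8/9, -65/9)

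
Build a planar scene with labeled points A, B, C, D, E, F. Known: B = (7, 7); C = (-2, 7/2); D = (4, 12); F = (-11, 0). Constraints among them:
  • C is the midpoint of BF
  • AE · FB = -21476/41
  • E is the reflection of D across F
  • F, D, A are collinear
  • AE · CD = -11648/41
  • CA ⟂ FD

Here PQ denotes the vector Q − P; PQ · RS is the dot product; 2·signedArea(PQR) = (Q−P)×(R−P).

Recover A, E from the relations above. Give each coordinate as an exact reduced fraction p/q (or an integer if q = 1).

A = (-156/41, 236/41)
E = (-26, -12)

1. A_x = -156/41  [F, D, A are collinear ∩ CA ⟂ FD]
2. A_y = 236/41  [F, D, A are collinear ∩ CA ⟂ FD]
   → A = (-156/41, 236/41)
3. E_x = -26  [E is the reflection of D across F]
4. E_y = -12  [E is the reflection of D across F]
   → E = (-26, -12)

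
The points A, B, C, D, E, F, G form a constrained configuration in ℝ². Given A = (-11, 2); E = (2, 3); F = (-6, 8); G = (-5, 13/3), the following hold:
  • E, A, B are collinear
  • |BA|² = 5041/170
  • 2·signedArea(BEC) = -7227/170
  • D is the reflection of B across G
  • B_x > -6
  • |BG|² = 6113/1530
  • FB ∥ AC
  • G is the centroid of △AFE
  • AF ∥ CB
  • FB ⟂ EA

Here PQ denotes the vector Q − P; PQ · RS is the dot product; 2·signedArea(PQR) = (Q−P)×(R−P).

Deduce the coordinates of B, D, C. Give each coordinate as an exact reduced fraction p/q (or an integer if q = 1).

1. B_x = -947/170  [E, A, B are collinear ∩ FB ⟂ EA]
2. B_y = 411/170  [E, A, B are collinear ∩ FB ⟂ EA]
   → B = (-947/170, 411/170)
3. D_x = -753/170  [D is the reflection of B across G]
4. D_y = 3187/510  [D is the reflection of B across G]
   → D = (-753/170, 3187/510)
5. C_x = -1797/170  [AF ∥ CB ∩ FB ∥ AC]
6. C_y = -609/170  [AF ∥ CB ∩ FB ∥ AC]
   → C = (-1797/170, -609/170)

B = (-947/170, 411/170)
C = (-1797/170, -609/170)
D = (-753/170, 3187/510)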